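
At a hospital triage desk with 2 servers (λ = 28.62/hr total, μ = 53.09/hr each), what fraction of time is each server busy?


ρ = λ/(cμ) = 28.62/(2·53.09) = 28.62/106.18 = 0.2695

Final: 0.2695


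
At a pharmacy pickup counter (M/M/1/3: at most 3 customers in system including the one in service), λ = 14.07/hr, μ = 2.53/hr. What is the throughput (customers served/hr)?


ρ = 5.5613; P_K = (1−ρ)ρ^3/(1−ρ^4) = 0.821043
λ_eff = λ(1 − P_K) = 14.07·(1 − 0.821043) = 14.07·0.178957 = 2.5179 /hr

Final: 2.5179 /hr


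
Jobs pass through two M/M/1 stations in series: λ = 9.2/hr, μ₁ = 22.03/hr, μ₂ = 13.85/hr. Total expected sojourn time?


Each node sees arrival rate λ = 9.2/hr (tandem ⇒ throughput preserved).
W₁ = 1/(μ₁−λ) = 1/(22.03−9.2) = 0.07794 hr
W₂ = 1/(μ₂−λ) = 1/(13.85−9.2) = 0.21505 hr
W_total = W₁ + W₂ = 0.07794 + 0.21505 = 0.29300 hr

Final: 0.29300 hr


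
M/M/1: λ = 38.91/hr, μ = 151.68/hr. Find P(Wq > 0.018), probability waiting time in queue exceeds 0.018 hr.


ρ = 38.91/151.68 = 0.2565
P(Wq > t) = ρ·e^{−(μ−λ)t} = 0.2565·e^{−2.0299}
= 0.2565·0.131354 = 0.033696

Final: 0.033696


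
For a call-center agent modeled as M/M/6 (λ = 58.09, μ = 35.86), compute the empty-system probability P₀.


a = λ/μ = 58.09/35.86 = 1.6199; ρ = a/c = 0.2700
Σ_{k=0}^{5} a^k/k! (terms k=0..5) = 1.00000 + 1.61991 + 1.31206 + 0.70847 + 0.28691 + 0.09296 = 5.02031
Tail: a^6/(6!(1−ρ)) = 18.06952/(720·0.7300) = 0.03438
P₀ = 1/(5.02031 + 0.03438) = 1/5.05469 = 0.197836

Final: 0.197836


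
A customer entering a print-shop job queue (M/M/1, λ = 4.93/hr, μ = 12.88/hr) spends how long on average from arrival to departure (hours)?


W = 1/(μ−λ) = 1/(12.88 − 4.93) = 1/7.95 = 0.1258 hr

Final: 0.1258 hr


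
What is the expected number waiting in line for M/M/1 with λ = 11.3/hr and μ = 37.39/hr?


ρ = 11.3/37.39 = 0.3022
Lq = ρ²/(1−ρ) = 0.09134/0.6978 = 0.1309

Final: 0.1309


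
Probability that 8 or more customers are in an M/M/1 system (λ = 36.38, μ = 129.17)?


ρ = 36.38/129.17 = 0.2816
P(N ≥ n) = ρ^n = 0.2816^8 = 0.00003959

Final: 0.00003959


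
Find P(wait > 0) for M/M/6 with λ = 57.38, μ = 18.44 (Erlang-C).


a = λ/μ = 3.1117; ρ = a/6 = 0.5186
P₀ = 0.043608 (from M/M/c formula)
C(c,a) = [a^c/(c!(1−ρ))]·P₀ = [907.81585/(720·0.4814)]·0.043608
= 2.61925·0.043608 = 0.114220

Final: 0.114220


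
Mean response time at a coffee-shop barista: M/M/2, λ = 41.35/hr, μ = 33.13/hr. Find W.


a = 1.2481; ρ = 0.6241; P₀ = 0.231484
Lq = P₀·a^c·ρ/(c!(1−ρ)²) = 0.79612
Wq = Lq/λ = 0.79612/41.35 = 0.01925 hr
W = Wq + 1/μ = 0.01925 + 0.03018 = 0.04944 hr

Final: 0.04944 hr


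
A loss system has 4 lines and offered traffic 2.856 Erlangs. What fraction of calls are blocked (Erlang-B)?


B(c,a) = (a^c/c!) / Σ_{k=0}^{c} a^k/k!
a^4/4! = 2.772181
Σ terms (k=0..4): 1.00000 + 2.85600 + 4.07837 + 3.88261 + 2.77218 = 14.589155
B = 2.772181/14.589155 = 0.190017

Final: 0.190017


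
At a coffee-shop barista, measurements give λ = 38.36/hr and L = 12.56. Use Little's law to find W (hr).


W = L/λ = 12.56/38.36 = 0.3274 hr

Final: 0.3274 hr


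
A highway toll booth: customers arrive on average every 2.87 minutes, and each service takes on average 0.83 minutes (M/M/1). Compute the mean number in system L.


λ = 60/2.87 = 20.9059 /hr
μ = 60/0.83 = 72.2892 /hr
ρ = λ/μ = 20.9059/72.2892 = 0.2892
L = ρ/(1−ρ) = 0.2892/0.7108 = 0.4069

Final: 0.4069


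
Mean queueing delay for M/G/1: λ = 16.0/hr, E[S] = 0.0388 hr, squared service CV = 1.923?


ρ = λ·E[S] = 16.0·0.0388 = 0.6208
E[S²] = E[S]²(1+C_s²) = 0.0388²·(1+1.923) = 0.004400
Wq = λ·E[S²]/(2(1−ρ)) = 16.0·0.004400/(2·0.3792) = 0.09284 hr

Final: 0.09284 hr


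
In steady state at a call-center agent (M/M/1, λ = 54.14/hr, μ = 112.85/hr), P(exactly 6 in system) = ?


ρ = 54.14/112.85 = 0.4798
P_n = (1−ρ)·ρ^n = (1 − 0.4798)·0.4798^6 = 0.5202·0.012193 = 0.006343

Final: 0.006343


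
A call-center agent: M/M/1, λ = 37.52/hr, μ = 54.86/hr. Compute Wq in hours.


ρ = 37.52/54.86 = 0.6839
Wq = ρ/(μ−λ) = 0.6839/(54.86 − 37.52) = 0.6839/17.34 = 0.03944 hr

Final: 0.03944 hr


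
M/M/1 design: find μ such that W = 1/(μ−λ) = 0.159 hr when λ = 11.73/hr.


W = 1/(μ−λ) ⇒ μ − λ = 1/W = 1/0.159 = 6.2893
μ = λ + 1/W = 11.73 + 6.2893 = 18.0193 per hr

Final: 18.0193 /hr


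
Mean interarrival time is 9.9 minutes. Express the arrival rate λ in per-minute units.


λ = 1/(interarrival time) in consistent units.
1 minute = 1 min, so λ = 1/9.9 = 0.1010 per minute

Final: 0.1010 /min


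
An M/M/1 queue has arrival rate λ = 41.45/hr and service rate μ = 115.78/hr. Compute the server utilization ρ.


ρ = λ/μ = 41.45/115.78 = 0.3580

Final: 0.3580


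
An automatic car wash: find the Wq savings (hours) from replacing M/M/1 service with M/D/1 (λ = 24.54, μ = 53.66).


ρ = 24.54/53.66 = 0.4573
Wq(M/M/1) = ρ/(μ−λ) = 0.4573/29.12 = 0.01570 hr
Wq(M/D/1) = ρ/(2(μ−λ)) = 0.007852 hr
Savings = 0.01570 − 0.007852 = 0.007852 hr

Final: 0.007852 hr


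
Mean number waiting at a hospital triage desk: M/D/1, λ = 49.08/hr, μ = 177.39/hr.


ρ = 49.08/177.39 = 0.2767
M/D/1: Lq = ρ²/(2(1−ρ)) = 0.07655/(2·0.7233) = 0.05292

Final: 0.05292


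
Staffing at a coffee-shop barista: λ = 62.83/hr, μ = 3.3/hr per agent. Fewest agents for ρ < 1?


Stability requires cμ > λ ⇔ c > λ/μ.
λ/μ = 62.83/3.3 = 19.0394
Minimum integer c = ⌊19.0394⌋ + 1 = 20
Check: 20·3.3 = 66.00 > 62.83, while 19·3.3 = 62.70 ≤ 62.83

Final: 20 servers


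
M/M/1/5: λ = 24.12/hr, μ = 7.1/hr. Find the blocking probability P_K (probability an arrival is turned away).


ρ = λ/μ = 24.12/7.1 = 3.3972
P_K = (1−ρ)ρ^K/(1−ρ^(K+1)) = (-2.3972·452.475193)/(1 − 1537.141077)
= -1084.665885/-1536.141077 = 0.706098

Final: 0.706098


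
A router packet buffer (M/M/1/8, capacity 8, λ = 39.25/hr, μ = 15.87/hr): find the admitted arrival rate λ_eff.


ρ = 2.4732; P_K = (1−ρ)ρ^8/(1−ρ^9) = 0.595841
λ_eff = λ(1 − P_K) = 39.25·(1 − 0.595841) = 39.25·0.404159 = 15.8632 /hr

Final: 15.8632 /hr


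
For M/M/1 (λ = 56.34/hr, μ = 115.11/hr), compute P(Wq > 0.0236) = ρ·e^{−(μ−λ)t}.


ρ = 56.34/115.11 = 0.4894
P(Wq > t) = ρ·e^{−(μ−λ)t} = 0.4894·e^{−1.3870}
= 0.4894·0.249831 = 0.122278

Final: 0.122278


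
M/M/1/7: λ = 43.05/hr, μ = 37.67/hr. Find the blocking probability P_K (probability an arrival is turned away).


ρ = λ/μ = 43.05/37.67 = 1.1428
P_K = (1−ρ)ρ^K/(1−ρ^(K+1)) = (-0.1428·2.545908)/(1 − 2.909513)
= -0.363605/-1.909513 = 0.190417

Final: 0.190417


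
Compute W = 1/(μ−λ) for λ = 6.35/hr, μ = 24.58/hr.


W = 1/(μ−λ) = 1/(24.58 − 6.35) = 1/18.23 = 0.05485 hr

Final: 0.05485 hr


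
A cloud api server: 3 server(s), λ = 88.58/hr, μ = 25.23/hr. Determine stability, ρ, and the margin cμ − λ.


Total capacity cμ = 3·25.23 = 75.69/hr
ρ = λ/(cμ) = 88.58/75.69 = 1.1703
Stable ⇔ ρ < 1: NO
Spare capacity = cμ − λ = 75.69 − 88.58 = -12.89/hr

Final: ρ = 1.1703; unstable; margin = -12.89/hr


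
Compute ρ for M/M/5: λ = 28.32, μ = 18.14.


ρ = λ/(cμ) = 28.32/(5·18.14) = 28.32/90.70 = 0.3122

Final: 0.3122


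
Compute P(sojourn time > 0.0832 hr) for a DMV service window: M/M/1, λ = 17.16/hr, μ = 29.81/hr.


W ~ Exponential(μ−λ) for M/M/1.
μ − λ = 29.81 − 17.16 = 12.6500
P(W > t) = e^{−(μ−λ)t} = e^{−1.0525} = 0.349071

Final: 0.349071


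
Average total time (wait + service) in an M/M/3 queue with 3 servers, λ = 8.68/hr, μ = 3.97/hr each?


a = 2.1864; ρ = 0.7288; P₀ = 0.083336
Lq = P₀·a^c·ρ/(c!(1−ρ)²) = 1.43844
Wq = Lq/λ = 1.43844/8.68 = 0.16572 hr
W = Wq + 1/μ = 0.16572 + 0.25189 = 0.41761 hr

Final: 0.41761 hr


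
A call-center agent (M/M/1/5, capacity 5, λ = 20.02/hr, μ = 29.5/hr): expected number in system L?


ρ = 20.02/29.5 = 0.6786
L = ρ[1 − (K+1)ρ^K + Kρ^(K+1)] / [(1−ρ)(1−ρ^(K+1))]
Numerator: 0.6786·(1 − 6·0.143950 + 5·0.097691) = 0.423986
Denominator: (0.3214)·(0.902309) = 0.289963
L = 0.423986/0.289963 = 1.4622

Final: 1.4622


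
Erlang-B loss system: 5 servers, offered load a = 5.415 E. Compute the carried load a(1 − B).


B(5,5.415) = 0.317595 (Erlang-B)
Carried load = a(1 − B) = 5.415·(1 − 0.317595) = 5.415·0.682405 = 3.6952 E

Final: 3.6952 Erlangs


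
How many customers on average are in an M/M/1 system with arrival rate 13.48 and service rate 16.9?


ρ = λ/μ = 13.48/16.9 = 0.7976
L = ρ/(1−ρ) = 0.7976/(1 − 0.7976) = 0.7976/0.2024 = 3.9415

Final: 3.9415


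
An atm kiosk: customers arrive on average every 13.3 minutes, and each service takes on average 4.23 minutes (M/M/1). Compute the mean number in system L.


λ = 60/13.3 = 4.5113 /hr
μ = 60/4.23 = 14.1844 /hr
ρ = λ/μ = 4.5113/14.1844 = 0.3180
L = ρ/(1−ρ) = 0.3180/0.6820 = 0.4664

Final: 0.4664


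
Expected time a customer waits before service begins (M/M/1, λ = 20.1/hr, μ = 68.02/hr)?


ρ = 20.1/68.02 = 0.2955
Wq = ρ/(μ−λ) = 0.2955/(68.02 − 20.1) = 0.2955/47.92 = 0.006167 hr

Final: 0.006167 hr


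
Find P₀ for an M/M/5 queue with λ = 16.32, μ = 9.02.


a = λ/μ = 16.32/9.02 = 1.8093; ρ = a/c = 0.3619
Σ_{k=0}^{4} a^k/k! (terms k=0..4) = 1.00000 + 1.80931 + 1.63681 + 0.98716 + 0.44652 = 5.87981
Tail: a^5/(5!(1−ρ)) = 19.38957/(120·0.6381) = 0.25321
P₀ = 1/(5.87981 + 0.25321) = 1/6.13301 = 0.163052

Final: 0.163052


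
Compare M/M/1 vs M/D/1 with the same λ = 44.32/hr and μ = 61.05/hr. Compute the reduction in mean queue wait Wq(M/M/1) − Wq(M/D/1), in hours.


ρ = 44.32/61.05 = 0.7260
Wq(M/M/1) = ρ/(μ−λ) = 0.7260/16.73 = 0.04339 hr
Wq(M/D/1) = ρ/(2(μ−λ)) = 0.02170 hr
Savings = 0.04339 − 0.02170 = 0.02170 hr

Final: 0.02170 hr


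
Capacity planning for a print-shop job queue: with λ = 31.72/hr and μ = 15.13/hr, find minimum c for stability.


Stability requires cμ > λ ⇔ c > λ/μ.
λ/μ = 31.72/15.13 = 2.0965
Minimum integer c = ⌊2.0965⌋ + 1 = 3
Check: 3·15.13 = 45.39 > 31.72, while 2·15.13 = 30.26 ≤ 31.72

Final: 3 servers


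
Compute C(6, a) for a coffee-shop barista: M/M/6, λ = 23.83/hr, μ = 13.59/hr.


a = λ/μ = 1.7535; ρ = a/6 = 0.2922
P₀ = 0.173053 (from M/M/c formula)
C(c,a) = [a^c/(c!(1−ρ))]·P₀ = [29.06883/(720·0.7078)]·0.173053
= 0.05704·0.173053 = 0.009872

Final: 0.009872


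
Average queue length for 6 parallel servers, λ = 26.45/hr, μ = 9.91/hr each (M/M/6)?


a = λ/μ = 2.6690; ρ = a/6 = 0.4448
P₀ = 0.068741
Lq = P₀·a^c·ρ / (c!·(1−ρ)²) = 0.068741·361.50319·0.4448/(720·0.30821)
= 0.04981

Final: 0.04981


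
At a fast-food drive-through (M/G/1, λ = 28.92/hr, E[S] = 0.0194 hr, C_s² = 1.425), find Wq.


ρ = λ·E[S] = 28.92·0.0194 = 0.5610
E[S²] = E[S]²(1+C_s²) = 0.0194²·(1+1.425) = 0.0009127
Wq = λ·E[S²]/(2(1−ρ)) = 28.92·0.0009127/(2·0.4390) = 0.03007 hr

Final: 0.03007 hr


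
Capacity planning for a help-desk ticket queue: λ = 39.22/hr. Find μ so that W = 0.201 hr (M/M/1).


W = 1/(μ−λ) ⇒ μ − λ = 1/W = 1/0.201 = 4.9751
μ = λ + 1/W = 39.22 + 4.9751 = 44.1951 per hr

Final: 44.1951 /hr


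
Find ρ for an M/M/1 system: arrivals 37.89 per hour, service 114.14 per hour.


ρ = λ/μ = 37.89/114.14 = 0.3320

Final: 0.3320


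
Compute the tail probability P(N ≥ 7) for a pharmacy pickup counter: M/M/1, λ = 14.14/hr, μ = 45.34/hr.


ρ = 14.14/45.34 = 0.3119
P(N ≥ n) = ρ^n = 0.3119^7 = 0.0002869

Final: 0.0002869


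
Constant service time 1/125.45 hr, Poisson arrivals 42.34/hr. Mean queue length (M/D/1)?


ρ = 42.34/125.45 = 0.3375
M/D/1: Lq = ρ²/(2(1−ρ)) = 0.1139/(2·0.6625) = 0.08597

Final: 0.08597


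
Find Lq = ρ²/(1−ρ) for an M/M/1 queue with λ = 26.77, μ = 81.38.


ρ = 26.77/81.38 = 0.3290
Lq = ρ²/(1−ρ) = 0.1082/0.6710 = 0.1613

Final: 0.1613


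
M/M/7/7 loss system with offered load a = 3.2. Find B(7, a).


B(c,a) = (a^c/c!) / Σ_{k=0}^{c} a^k/k!
a^7/7! = 0.681741
Σ terms (k=0..7): 1.00000 + 3.20000 + 5.12000 + 5.46133 + 4.36907 + 2.79620 + 1.49131 + 0.68174 = 24.119652
B = 0.681741/24.119652 = 0.028265

Final: 0.028265


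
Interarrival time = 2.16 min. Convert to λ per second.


λ = 1/(interarrival time) in consistent units.
1 second = 0.0166667 min, so λ = 0.0166667/2.16 = 0.007716 per second

Final: 0.007716 /sec


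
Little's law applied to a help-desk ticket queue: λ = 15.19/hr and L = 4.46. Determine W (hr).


W = L/λ = 4.46/15.19 = 0.2936 hr

Final: 0.2936 hr


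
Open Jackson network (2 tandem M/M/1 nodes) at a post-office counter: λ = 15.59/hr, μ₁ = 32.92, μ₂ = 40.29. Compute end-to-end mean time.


Each node sees arrival rate λ = 15.59/hr (tandem ⇒ throughput preserved).
W₁ = 1/(μ₁−λ) = 1/(32.92−15.59) = 0.05770 hr
W₂ = 1/(μ₂−λ) = 1/(40.29−15.59) = 0.04049 hr
W_total = W₁ + W₂ = 0.05770 + 0.04049 = 0.09819 hr

Final: 0.09819 hr


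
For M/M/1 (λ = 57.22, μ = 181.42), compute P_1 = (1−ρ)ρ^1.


ρ = 57.22/181.42 = 0.3154
P_n = (1−ρ)·ρ^n = (1 − 0.3154)·0.3154^1 = 0.6846·0.315401 = 0.215923

Final: 0.215923


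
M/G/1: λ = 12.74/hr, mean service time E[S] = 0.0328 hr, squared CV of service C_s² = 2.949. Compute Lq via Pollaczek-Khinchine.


ρ = λ·E[S] = 12.74·0.0328 = 0.4179
Lq = ρ²(1+C_s²)/(2(1−ρ)) = 0.1746·(1+2.949)/(2·0.5821)
= 0.1746·3.9490/1.1643 = 0.59228

Final: 0.59228


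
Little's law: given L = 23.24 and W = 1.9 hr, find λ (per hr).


λ = L/W = 23.24/1.9 = 12.2316 /hr

Final: 12.2316 /hr


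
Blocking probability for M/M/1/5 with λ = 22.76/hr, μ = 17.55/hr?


ρ = λ/μ = 22.76/17.55 = 1.2969
P_K = (1−ρ)ρ^K/(1−ρ^(K+1)) = (-0.2969·3.668392)/(1 − 4.757413)
= -1.089021/-3.757413 = 0.289833

Final: 0.289833


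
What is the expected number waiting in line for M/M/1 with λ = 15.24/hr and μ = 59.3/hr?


ρ = 15.24/59.3 = 0.2570
Lq = ρ²/(1−ρ) = 0.06605/0.7430 = 0.08889

Final: 0.08889


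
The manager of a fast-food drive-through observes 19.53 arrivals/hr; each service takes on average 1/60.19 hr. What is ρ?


ρ = λ/μ = 19.53/60.19 = 0.3245

Final: 0.3245


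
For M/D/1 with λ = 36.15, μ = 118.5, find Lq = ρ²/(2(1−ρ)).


ρ = 36.15/118.5 = 0.3051
M/D/1: Lq = ρ²/(2(1−ρ)) = 0.09306/(2·0.6949) = 0.06696

Final: 0.06696


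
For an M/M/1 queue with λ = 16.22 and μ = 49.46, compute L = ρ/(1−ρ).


ρ = λ/μ = 16.22/49.46 = 0.3279
L = ρ/(1−ρ) = 0.3279/(1 − 0.3279) = 0.3279/0.6721 = 0.4880

Final: 0.4880


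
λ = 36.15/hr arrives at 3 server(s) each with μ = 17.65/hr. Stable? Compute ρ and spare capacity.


Total capacity cμ = 3·17.65 = 52.95/hr
ρ = λ/(cμ) = 36.15/52.95 = 0.6827
Stable ⇔ ρ < 1: YES
Spare capacity = cμ − λ = 52.95 − 36.15 = 16.80/hr

Final: ρ = 0.6827; stable; margin = 16.80/hr


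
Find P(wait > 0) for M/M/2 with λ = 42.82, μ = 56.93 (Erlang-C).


a = λ/μ = 0.7522; ρ = a/2 = 0.3761
P₀ = 0.453408 (from M/M/c formula)
C(c,a) = [a^c/(c!(1−ρ))]·P₀ = [0.56573/(2·0.6239)]·0.453408
= 0.45337·0.453408 = 0.205560

Final: 0.205560


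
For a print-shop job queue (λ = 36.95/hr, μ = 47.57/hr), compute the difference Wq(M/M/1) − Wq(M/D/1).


ρ = 36.95/47.57 = 0.7768
Wq(M/M/1) = ρ/(μ−λ) = 0.7768/10.62 = 0.07314 hr
Wq(M/D/1) = ρ/(2(μ−λ)) = 0.03657 hr
Savings = 0.07314 − 0.03657 = 0.03657 hr

Final: 0.03657 hr


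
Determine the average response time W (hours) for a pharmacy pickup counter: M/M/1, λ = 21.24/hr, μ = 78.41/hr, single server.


W = 1/(μ−λ) = 1/(78.41 − 21.24) = 1/57.17 = 0.01749 hr

Final: 0.01749 hr


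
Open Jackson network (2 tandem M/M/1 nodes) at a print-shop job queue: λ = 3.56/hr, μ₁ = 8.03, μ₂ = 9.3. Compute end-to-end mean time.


Each node sees arrival rate λ = 3.56/hr (tandem ⇒ throughput preserved).
W₁ = 1/(μ₁−λ) = 1/(8.03−3.56) = 0.22371 hr
W₂ = 1/(μ₂−λ) = 1/(9.3−3.56) = 0.17422 hr
W_total = W₁ + W₂ = 0.22371 + 0.17422 = 0.39793 hr

Final: 0.39793 hr


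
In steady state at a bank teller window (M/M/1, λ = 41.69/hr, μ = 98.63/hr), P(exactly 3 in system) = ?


ρ = 41.69/98.63 = 0.4227
P_n = (1−ρ)·ρ^n = (1 − 0.4227)·0.4227^3 = 0.5773·0.075521 = 0.043599

Final: 0.043599


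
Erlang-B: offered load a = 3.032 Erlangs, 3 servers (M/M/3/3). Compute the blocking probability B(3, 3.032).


B(c,a) = (a^c/c!) / Σ_{k=0}^{c} a^k/k!
a^3/3! = 4.645541
Σ terms (k=0..3): 1.00000 + 3.03200 + 4.59651 + 4.64554 = 13.274053
B = 4.645541/13.274053 = 0.349972

Final: 0.349972


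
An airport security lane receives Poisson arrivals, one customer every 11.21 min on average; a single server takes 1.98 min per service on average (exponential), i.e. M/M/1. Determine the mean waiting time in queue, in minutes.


λ = 60/11.21 = 5.3524 /hr
μ = 60/1.98 = 30.3030 /hr
ρ = λ/μ = 5.3524/30.3030 = 0.1766
Wq = ρ/(μ−λ) = 0.1766/(30.3030−5.3524) = 0.007079 hr
In minutes: 0.007079·60 = 0.4247 min

Final: 0.4247 min


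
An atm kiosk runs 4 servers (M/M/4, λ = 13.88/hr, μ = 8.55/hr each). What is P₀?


a = λ/μ = 13.88/8.55 = 1.6234; ρ = a/c = 0.4058
Σ_{k=0}^{3} a^k/k! (terms k=0..3) = 1.00000 + 1.62339 + 1.31770 + 0.71305 = 4.65414
Tail: a^4/(4!(1−ρ)) = 6.94534/(24·0.5942) = 0.48706
P₀ = 1/(4.65414 + 0.48706) = 1/5.14120 = 0.194507

Final: 0.194507


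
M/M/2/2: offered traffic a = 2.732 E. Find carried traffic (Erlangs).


B(2,2.732) = 0.499994 (Erlang-B)
Carried load = a(1 − B) = 2.732·(1 − 0.499994) = 2.732·0.500006 = 1.3660 E

Final: 1.3660 Erlangs


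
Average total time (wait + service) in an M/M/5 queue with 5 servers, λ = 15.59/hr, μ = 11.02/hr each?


a = 1.4147; ρ = 0.2829; P₀ = 0.242717
Lq = P₀·a^c·ρ/(c!(1−ρ)²) = 0.006307
Wq = Lq/λ = 0.006307/15.59 = 0.0004046 hr
W = Wq + 1/μ = 0.0004046 + 0.09074 = 0.09115 hr

Final: 0.09115 hr


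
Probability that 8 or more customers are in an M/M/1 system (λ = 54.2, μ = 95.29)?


ρ = 54.2/95.29 = 0.5688
P(N ≥ n) = ρ^n = 0.5688^8 = 0.010955

Final: 0.010955


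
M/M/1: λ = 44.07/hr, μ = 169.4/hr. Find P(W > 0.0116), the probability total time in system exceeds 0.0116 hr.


W ~ Exponential(μ−λ) for M/M/1.
μ − λ = 169.4 − 44.07 = 125.3300
P(W > t) = e^{−(μ−λ)t} = e^{−1.4538} = 0.233674

Final: 0.233674


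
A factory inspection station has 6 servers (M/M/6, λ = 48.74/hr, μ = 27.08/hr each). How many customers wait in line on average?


a = λ/μ = 1.7999; ρ = a/6 = 0.3000
P₀ = 0.165195
Lq = P₀·a^c·ρ / (c!·(1−ρ)²) = 0.165195·33.99548·0.3000/(720·0.49003)
= 0.004775

Final: 0.004775


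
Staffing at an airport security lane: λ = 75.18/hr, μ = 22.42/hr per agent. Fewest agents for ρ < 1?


Stability requires cμ > λ ⇔ c > λ/μ.
λ/μ = 75.18/22.42 = 3.3533
Minimum integer c = ⌊3.3533⌋ + 1 = 4
Check: 4·22.42 = 89.68 > 75.18, while 3·22.42 = 67.26 ≤ 75.18

Final: 4 servers


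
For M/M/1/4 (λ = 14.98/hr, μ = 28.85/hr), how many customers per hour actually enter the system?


ρ = 0.5192; P_K = (1−ρ)ρ^4/(1−ρ^5) = 0.036316
λ_eff = λ(1 − P_K) = 14.98·(1 − 0.036316) = 14.98·0.963684 = 14.4360 /hr

Final: 14.4360 /hr


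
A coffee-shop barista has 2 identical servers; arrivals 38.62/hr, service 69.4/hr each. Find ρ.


ρ = λ/(cμ) = 38.62/(2·69.4) = 38.62/138.80 = 0.2782

Final: 0.2782


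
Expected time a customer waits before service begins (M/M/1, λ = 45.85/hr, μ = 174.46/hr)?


ρ = 45.85/174.46 = 0.2628
Wq = ρ/(μ−λ) = 0.2628/(174.46 − 45.85) = 0.2628/128.61 = 0.002043 hr

Final: 0.002043 hr


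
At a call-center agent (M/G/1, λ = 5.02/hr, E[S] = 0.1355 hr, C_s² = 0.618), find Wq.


ρ = λ·E[S] = 5.02·0.1355 = 0.6802
E[S²] = E[S]²(1+C_s²) = 0.1355²·(1+0.618) = 0.029707
Wq = λ·E[S²]/(2(1−ρ)) = 5.02·0.029707/(2·0.3198) = 0.23317 hr

Final: 0.23317 hr


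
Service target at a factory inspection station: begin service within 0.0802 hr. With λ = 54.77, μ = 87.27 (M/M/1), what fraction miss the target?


ρ = 54.77/87.27 = 0.6276
P(Wq > t) = ρ·e^{−(μ−λ)t} = 0.6276·e^{−2.6065}
= 0.6276·0.073792 = 0.046312

Final: 0.046312


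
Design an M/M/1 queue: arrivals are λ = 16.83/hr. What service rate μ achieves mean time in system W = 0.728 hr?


W = 1/(μ−λ) ⇒ μ − λ = 1/W = 1/0.728 = 1.3736
μ = λ + 1/W = 16.83 + 1.3736 = 18.2036 per hr

Final: 18.2036 /hr


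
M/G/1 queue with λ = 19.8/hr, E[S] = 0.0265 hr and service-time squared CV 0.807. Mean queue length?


ρ = λ·E[S] = 19.8·0.0265 = 0.5247
Lq = ρ²(1+C_s²)/(2(1−ρ)) = 0.2753·(1+0.807)/(2·0.4753)
= 0.2753·1.8070/0.9506 = 0.52334

Final: 0.52334


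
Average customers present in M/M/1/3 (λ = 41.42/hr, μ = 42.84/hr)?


ρ = 41.42/42.84 = 0.9669
L = ρ[1 − (K+1)ρ^K + Kρ^(K+1)] / [(1−ρ)(1−ρ^(K+1))]
Numerator: 0.9669·(1 − 4·0.903820 + 3·0.873861) = 0.006095
Denominator: (0.03315)·(0.126139) = 0.004181
L = 0.006095/0.004181 = 1.4579

Final: 1.4579


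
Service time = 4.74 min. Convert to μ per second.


μ = 1/(service time) in consistent units.
1 second = 0.0166667 min, so μ = 0.0166667/4.74 = 0.003516 per second

Final: 0.003516 /sec


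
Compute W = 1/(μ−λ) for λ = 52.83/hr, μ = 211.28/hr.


W = 1/(μ−λ) = 1/(211.28 − 52.83) = 1/158.45 = 0.006311 hr

Final: 0.006311 hr


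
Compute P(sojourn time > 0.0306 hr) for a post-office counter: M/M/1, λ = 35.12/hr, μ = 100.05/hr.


W ~ Exponential(μ−λ) for M/M/1.
μ − λ = 100.05 − 35.12 = 64.9300
P(W > t) = e^{−(μ−λ)t} = e^{−1.9869} = 0.137126

Final: 0.137126


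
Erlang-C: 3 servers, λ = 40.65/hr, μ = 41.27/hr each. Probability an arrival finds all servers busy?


a = λ/μ = 0.9850; ρ = a/3 = 0.3283
P₀ = 0.369387 (from M/M/c formula)
C(c,a) = [a^c/(c!(1−ρ))]·P₀ = [0.95560/(6·0.6717)]·0.369387
= 0.23712·0.369387 = 0.087589

Final: 0.087589


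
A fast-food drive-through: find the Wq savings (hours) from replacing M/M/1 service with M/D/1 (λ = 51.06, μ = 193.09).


ρ = 51.06/193.09 = 0.2644
Wq(M/M/1) = ρ/(μ−λ) = 0.2644/142.03 = 0.001862 hr
Wq(M/D/1) = ρ/(2(μ−λ)) = 0.0009309 hr
Savings = 0.001862 − 0.0009309 = 0.0009309 hr

Final: 0.0009309 hr


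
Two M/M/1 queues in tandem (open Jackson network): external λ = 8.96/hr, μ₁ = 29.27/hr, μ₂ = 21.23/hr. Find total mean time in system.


Each node sees arrival rate λ = 8.96/hr (tandem ⇒ throughput preserved).
W₁ = 1/(μ₁−λ) = 1/(29.27−8.96) = 0.04924 hr
W₂ = 1/(μ₂−λ) = 1/(21.23−8.96) = 0.08150 hr
W_total = W₁ + W₂ = 0.04924 + 0.08150 = 0.13074 hr

Final: 0.13074 hr


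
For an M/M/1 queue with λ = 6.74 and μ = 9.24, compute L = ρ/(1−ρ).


ρ = λ/μ = 6.74/9.24 = 0.7294
L = ρ/(1−ρ) = 0.7294/(1 − 0.7294) = 0.7294/0.2706 = 2.6960

Final: 2.6960


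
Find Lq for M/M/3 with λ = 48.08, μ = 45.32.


a = λ/μ = 1.0609; ρ = a/3 = 0.3536
P₀ = 0.341117
Lq = P₀·a^c·ρ / (c!·(1−ρ)²) = 0.341117·1.19405·0.3536/(6·0.41779)
= 0.05746

Final: 0.05746


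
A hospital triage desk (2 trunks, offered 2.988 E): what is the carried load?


B(2,2.988) = 0.528163 (Erlang-B)
Carried load = a(1 − B) = 2.988·(1 − 0.528163) = 2.988·0.471837 = 1.4098 E

Final: 1.4098 Erlangs


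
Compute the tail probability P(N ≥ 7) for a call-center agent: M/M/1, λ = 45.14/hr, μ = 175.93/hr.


ρ = 45.14/175.93 = 0.2566
P(N ≥ n) = ρ^n = 0.2566^7 = 0.00007321

Final: 0.00007321


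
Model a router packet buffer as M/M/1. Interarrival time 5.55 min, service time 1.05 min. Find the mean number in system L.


λ = 60/5.55 = 10.8108 /hr
μ = 60/1.05 = 57.1429 /hr
ρ = λ/μ = 10.8108/57.1429 = 0.1892
L = ρ/(1−ρ) = 0.1892/0.8108 = 0.2333

Final: 0.2333


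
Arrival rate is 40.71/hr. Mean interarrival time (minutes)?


Mean interarrival time = 1/λ = 1/40.71 hour = 0.02456 hour
In minutes: 0.02456 × 60 = 1.4738 min

Final: 1.4738 min


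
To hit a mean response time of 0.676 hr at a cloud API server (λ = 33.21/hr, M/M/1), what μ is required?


W = 1/(μ−λ) ⇒ μ − λ = 1/W = 1/0.676 = 1.4793
μ = λ + 1/W = 33.21 + 1.4793 = 34.6893 per hr

Final: 34.6893 /hr


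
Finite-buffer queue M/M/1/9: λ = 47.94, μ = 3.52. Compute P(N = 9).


ρ = λ/μ = 47.94/3.52 = 13.6193
P_K = (1−ρ)ρ^K/(1−ρ^(K+1)) = (-12.6193·16121234525.593855)/(1 − 219560222487.775391)
= -203438987962.181549/-219560222486.775391 = 0.926575

Final: 0.926575


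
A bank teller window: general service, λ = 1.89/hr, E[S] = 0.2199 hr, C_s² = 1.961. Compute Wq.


ρ = λ·E[S] = 1.89·0.2199 = 0.4156
E[S²] = E[S]²(1+C_s²) = 0.2199²·(1+1.961) = 0.143182
Wq = λ·E[S²]/(2(1−ρ)) = 1.89·0.143182/(2·0.5844) = 0.23154 hr

Final: 0.23154 hr


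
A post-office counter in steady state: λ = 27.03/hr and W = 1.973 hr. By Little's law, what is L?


L = λW = 27.03·1.973 = 53.3302

Final: 53.3302


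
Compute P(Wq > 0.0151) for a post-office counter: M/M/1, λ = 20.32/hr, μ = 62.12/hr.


ρ = 20.32/62.12 = 0.3271
P(Wq > t) = ρ·e^{−(μ−λ)t} = 0.3271·e^{−0.6312}
= 0.3271·0.531964 = 0.174010

Final: 0.174010


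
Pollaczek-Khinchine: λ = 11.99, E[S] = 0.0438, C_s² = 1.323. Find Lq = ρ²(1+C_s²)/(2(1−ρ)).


ρ = λ·E[S] = 11.99·0.0438 = 0.5252
Lq = ρ²(1+C_s²)/(2(1−ρ)) = 0.2758·(1+1.323)/(2·0.4748)
= 0.2758·2.3230/0.9497 = 0.67462

Final: 0.67462


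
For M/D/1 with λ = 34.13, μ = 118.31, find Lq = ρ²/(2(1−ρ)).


ρ = 34.13/118.31 = 0.2885
M/D/1: Lq = ρ²/(2(1−ρ)) = 0.08322/(2·0.7115) = 0.05848

Final: 0.05848


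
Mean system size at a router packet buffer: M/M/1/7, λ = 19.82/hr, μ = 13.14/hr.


ρ = 19.82/13.14 = 1.5084
L = ρ[1 − (K+1)ρ^K + Kρ^(K+1)] / [(1−ρ)(1−ρ^(K+1))]
Numerator: 1.5084·(1 − 8·17.764705 + 7·26.795772) = 70.068026
Denominator: (-0.5084)·(-25.795772) = 13.113833
L = 70.068026/13.113833 = 5.3431

Final: 5.3431


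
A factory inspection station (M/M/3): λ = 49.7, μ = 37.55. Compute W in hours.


a = 1.3236; ρ = 0.4412; P₀ = 0.257001
Lq = P₀·a^c·ρ/(c!(1−ρ)²) = 0.14032
Wq = Lq/λ = 0.14032/49.7 = 0.002823 hr
W = Wq + 1/μ = 0.002823 + 0.02663 = 0.02945 hr

Final: 0.02945 hr


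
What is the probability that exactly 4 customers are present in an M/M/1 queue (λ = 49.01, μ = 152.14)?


ρ = 49.01/152.14 = 0.3221
P_n = (1−ρ)·ρ^n = (1 − 0.3221)·0.3221^4 = 0.6779·0.010769 = 0.007300

Final: 0.007300


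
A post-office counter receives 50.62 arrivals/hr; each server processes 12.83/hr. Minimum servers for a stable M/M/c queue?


Stability requires cμ > λ ⇔ c > λ/μ.
λ/μ = 50.62/12.83 = 3.9454
Minimum integer c = ⌊3.9454⌋ + 1 = 4
Check: 4·12.83 = 51.32 > 50.62, while 3·12.83 = 38.49 ≤ 50.62

Final: 4 servers


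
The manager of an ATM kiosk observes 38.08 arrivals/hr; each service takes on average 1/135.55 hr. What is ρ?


ρ = λ/μ = 38.08/135.55 = 0.2809

Final: 0.2809


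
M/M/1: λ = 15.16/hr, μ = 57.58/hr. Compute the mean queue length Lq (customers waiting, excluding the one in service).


ρ = 15.16/57.58 = 0.2633
Lq = ρ²/(1−ρ) = 0.06932/0.7367 = 0.09409

Final: 0.09409


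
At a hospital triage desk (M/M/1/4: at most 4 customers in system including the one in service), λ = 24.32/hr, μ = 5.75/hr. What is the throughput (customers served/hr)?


ρ = 4.2296; P_K = (1−ρ)ρ^4/(1−ρ^5) = 0.764134
λ_eff = λ(1 − P_K) = 24.32·(1 − 0.764134) = 24.32·0.235866 = 5.7363 /hr

Final: 5.7363 /hr


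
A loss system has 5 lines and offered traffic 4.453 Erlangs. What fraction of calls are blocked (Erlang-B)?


B(c,a) = (a^c/c!) / Σ_{k=0}^{c} a^k/k!
a^5/5! = 14.590905
Σ terms (k=0..5): 1.00000 + 4.45300 + 9.91460 + 14.71658 + 16.38323 + 14.59090 = 61.058318
B = 14.590905/61.058318 = 0.238967

Final: 0.238967


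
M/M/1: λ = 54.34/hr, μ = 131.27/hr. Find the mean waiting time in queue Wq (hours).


ρ = 54.34/131.27 = 0.4140
Wq = ρ/(μ−λ) = 0.4140/(131.27 − 54.34) = 0.4140/76.93 = 0.005381 hr

Final: 0.005381 hr


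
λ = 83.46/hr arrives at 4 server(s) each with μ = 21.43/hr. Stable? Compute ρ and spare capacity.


Total capacity cμ = 4·21.43 = 85.72/hr
ρ = λ/(cμ) = 83.46/85.72 = 0.9736
Stable ⇔ ρ < 1: YES
Spare capacity = cμ − λ = 85.72 − 83.46 = 2.26/hr

Final: ρ = 0.9736; stable; margin = 2.26/hr


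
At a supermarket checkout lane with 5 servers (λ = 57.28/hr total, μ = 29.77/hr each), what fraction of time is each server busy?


ρ = λ/(cμ) = 57.28/(5·29.77) = 57.28/148.85 = 0.3848

Final: 0.3848


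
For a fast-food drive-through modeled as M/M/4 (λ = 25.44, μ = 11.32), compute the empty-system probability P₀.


a = λ/μ = 25.44/11.32 = 2.2473; ρ = a/c = 0.5618
Σ_{k=0}^{3} a^k/k! (terms k=0..3) = 1.00000 + 2.24735 + 2.52529 + 1.89174 = 7.66438
Tail: a^4/(4!(1−ρ)) = 25.50837/(24·0.4382) = 2.42570
P₀ = 1/(7.66438 + 2.42570) = 1/10.09007 = 0.099107

Final: 0.099107


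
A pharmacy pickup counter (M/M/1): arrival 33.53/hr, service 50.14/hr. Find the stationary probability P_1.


ρ = 33.53/50.14 = 0.6687
P_n = (1−ρ)·ρ^n = (1 − 0.6687)·0.6687^1 = 0.3313·0.668728 = 0.221531

Final: 0.221531


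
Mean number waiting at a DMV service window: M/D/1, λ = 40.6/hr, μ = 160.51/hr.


ρ = 40.6/160.51 = 0.2529
M/D/1: Lq = ρ²/(2(1−ρ)) = 0.06398/(2·0.7471) = 0.04282

Final: 0.04282


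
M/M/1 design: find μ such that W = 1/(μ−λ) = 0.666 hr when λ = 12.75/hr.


W = 1/(μ−λ) ⇒ μ − λ = 1/W = 1/0.666 = 1.5015
μ = λ + 1/W = 12.75 + 1.5015 = 14.2515 per hr

Final: 14.2515 /hr


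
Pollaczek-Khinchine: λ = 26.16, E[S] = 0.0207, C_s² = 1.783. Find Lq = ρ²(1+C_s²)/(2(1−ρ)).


ρ = λ·E[S] = 26.16·0.0207 = 0.5415
Lq = ρ²(1+C_s²)/(2(1−ρ)) = 0.2932·(1+1.783)/(2·0.4585)
= 0.2932·2.7830/0.9170 = 0.88996

Final: 0.88996


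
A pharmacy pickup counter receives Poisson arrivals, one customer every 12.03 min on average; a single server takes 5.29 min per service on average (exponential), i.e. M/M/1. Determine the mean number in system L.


λ = 60/12.03 = 4.9875 /hr
μ = 60/5.29 = 11.3422 /hr
ρ = λ/μ = 4.9875/11.3422 = 0.4397
L = ρ/(1−ρ) = 0.4397/0.5603 = 0.7849

Final: 0.7849


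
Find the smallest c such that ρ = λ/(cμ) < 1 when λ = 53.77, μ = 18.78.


Stability requires cμ > λ ⇔ c > λ/μ.
λ/μ = 53.77/18.78 = 2.8632
Minimum integer c = ⌊2.8632⌋ + 1 = 3
Check: 3·18.78 = 56.34 > 53.77, while 2·18.78 = 37.56 ≤ 53.77

Final: 3 servers


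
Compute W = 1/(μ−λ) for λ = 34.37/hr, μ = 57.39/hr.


W = 1/(μ−λ) = 1/(57.39 − 34.37) = 1/23.02 = 0.04344 hr

Final: 0.04344 hr


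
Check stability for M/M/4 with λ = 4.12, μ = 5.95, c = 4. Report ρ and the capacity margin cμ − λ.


Total capacity cμ = 4·5.95 = 23.80/hr
ρ = λ/(cμ) = 4.12/23.80 = 0.1731
Stable ⇔ ρ < 1: YES
Spare capacity = cμ − λ = 23.80 − 4.12 = 19.68/hr

Final: ρ = 0.1731; stable; margin = 19.68/hr


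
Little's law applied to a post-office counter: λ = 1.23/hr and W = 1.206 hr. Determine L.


L = λW = 1.23·1.206 = 1.4834

Final: 1.4834


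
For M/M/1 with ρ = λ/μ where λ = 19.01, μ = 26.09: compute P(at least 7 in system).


ρ = 19.01/26.09 = 0.7286
P(N ≥ n) = ρ^n = 0.7286^7 = 0.109033

Final: 0.109033


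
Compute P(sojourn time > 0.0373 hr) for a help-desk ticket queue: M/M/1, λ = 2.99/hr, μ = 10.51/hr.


W ~ Exponential(μ−λ) for M/M/1.
μ − λ = 10.51 − 2.99 = 7.5200
P(W > t) = e^{−(μ−λ)t} = e^{−0.2805} = 0.755409

Final: 0.755409


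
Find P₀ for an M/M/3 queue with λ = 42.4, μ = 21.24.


a = λ/μ = 42.4/21.24 = 1.9962; ρ = a/c = 0.6654
Σ_{k=0}^{2} a^k/k! (terms k=0..2) = 1.00000 + 1.99623 + 1.99247 = 4.98871
Tail: a^3/(3!(1−ρ)) = 7.95489/(6·0.3346) = 3.96252
P₀ = 1/(4.98871 + 3.96252) = 1/8.95123 = 0.111717

Final: 0.111717


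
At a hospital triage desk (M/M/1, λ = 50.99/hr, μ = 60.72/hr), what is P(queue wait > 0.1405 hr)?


ρ = 50.99/60.72 = 0.8398
P(Wq > t) = ρ·e^{−(μ−λ)t} = 0.8398·e^{−1.3671}
= 0.8398·0.254854 = 0.214015

Final: 0.214015


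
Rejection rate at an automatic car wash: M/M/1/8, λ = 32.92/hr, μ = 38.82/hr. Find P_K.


ρ = λ/μ = 32.92/38.82 = 0.8480
P_K = (1−ρ)ρ^K/(1−ρ^(K+1)) = (0.1520·0.267445)/(1 − 0.226798)
= 0.040647/0.773202 = 0.052570

Final: 0.052570


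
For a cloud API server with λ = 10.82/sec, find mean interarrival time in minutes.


Mean interarrival time = 1/λ = 1/10.82 second = 0.09242 second
In minutes: 0.09242 × 0.0166667 = 0.001540 min

Final: 0.001540 min


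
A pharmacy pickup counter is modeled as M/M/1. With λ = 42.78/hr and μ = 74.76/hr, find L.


ρ = λ/μ = 42.78/74.76 = 0.5722
L = ρ/(1−ρ) = 0.5722/(1 − 0.5722) = 0.5722/0.4278 = 1.3377

Final: 1.3377


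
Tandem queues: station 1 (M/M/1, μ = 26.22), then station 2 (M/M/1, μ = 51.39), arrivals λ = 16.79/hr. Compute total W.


Each node sees arrival rate λ = 16.79/hr (tandem ⇒ throughput preserved).
W₁ = 1/(μ₁−λ) = 1/(26.22−16.79) = 0.10604 hr
W₂ = 1/(μ₂−λ) = 1/(51.39−16.79) = 0.02890 hr
W_total = W₁ + W₂ = 0.10604 + 0.02890 = 0.13495 hr

Final: 0.13495 hr


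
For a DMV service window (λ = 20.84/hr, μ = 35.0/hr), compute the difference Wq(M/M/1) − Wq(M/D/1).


ρ = 20.84/35.0 = 0.5954
Wq(M/M/1) = ρ/(μ−λ) = 0.5954/14.16 = 0.04205 hr
Wq(M/D/1) = ρ/(2(μ−λ)) = 0.02103 hr
Savings = 0.04205 − 0.02103 = 0.02103 hr

Final: 0.02103 hr


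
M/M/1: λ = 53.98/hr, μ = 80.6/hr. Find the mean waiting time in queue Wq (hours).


ρ = 53.98/80.6 = 0.6697
Wq = ρ/(μ−λ) = 0.6697/(80.6 − 53.98) = 0.6697/26.62 = 0.02516 hr

Final: 0.02516 hr


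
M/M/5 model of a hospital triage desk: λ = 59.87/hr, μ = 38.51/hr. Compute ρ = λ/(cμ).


ρ = λ/(cμ) = 59.87/(5·38.51) = 59.87/192.55 = 0.3109

Final: 0.3109


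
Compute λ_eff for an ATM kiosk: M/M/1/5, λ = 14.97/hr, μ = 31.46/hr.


ρ = 0.4758; P_K = (1−ρ)ρ^5/(1−ρ^6) = 0.012937
λ_eff = λ(1 − P_K) = 14.97·(1 − 0.012937) = 14.97·0.987063 = 14.7763 /hr

Final: 14.7763 /hr


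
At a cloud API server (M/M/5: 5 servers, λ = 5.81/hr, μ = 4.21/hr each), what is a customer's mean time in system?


a = 1.3800; ρ = 0.2760; P₀ = 0.251312
Lq = P₀·a^c·ρ/(c!(1−ρ)²) = 0.005520
Wq = Lq/λ = 0.005520/5.81 = 0.0009501 hr
W = Wq + 1/μ = 0.0009501 + 0.23753 = 0.23848 hr

Final: 0.23848 hr


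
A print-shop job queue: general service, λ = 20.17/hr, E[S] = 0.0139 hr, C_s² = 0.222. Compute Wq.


ρ = λ·E[S] = 20.17·0.0139 = 0.2804
E[S²] = E[S]²(1+C_s²) = 0.0139²·(1+0.222) = 0.0002361
Wq = λ·E[S²]/(2(1−ρ)) = 20.17·0.0002361/(2·0.7196) = 0.003309 hr

Final: 0.003309 hr


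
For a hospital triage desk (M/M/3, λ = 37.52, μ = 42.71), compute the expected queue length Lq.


a = λ/μ = 0.8785; ρ = a/3 = 0.2928
P₀ = 0.412519
Lq = P₀·a^c·ρ / (c!·(1−ρ)²) = 0.412519·0.67795·0.2928/(6·0.50009)
= 0.02729

Final: 0.02729


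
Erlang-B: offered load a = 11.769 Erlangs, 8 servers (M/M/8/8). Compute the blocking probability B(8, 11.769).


B(c,a) = (a^c/c!) / Σ_{k=0}^{c} a^k/k!
a^8/8! = 9128.427683
Σ terms (k=0..8): 1.00000 + 11.76900 + 69.25468 + 271.68611 + 799.36846 + 1881.55349 + 3690.66716 + 6205.06598 + 9128.42768 = 22058.792560
B = 9128.427683/22058.792560 = 0.413823

Final: 0.413823


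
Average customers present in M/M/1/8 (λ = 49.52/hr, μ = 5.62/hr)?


ρ = 49.52/5.62 = 8.8114
L = ρ[1 − (K+1)ρ^K + Kρ^(K+1)] / [(1−ρ)(1−ρ^(K+1))]
Numerator: 8.8114·(1 − 9·36337459.735044 + 8·320183453.039034) = 19688433763.478565
Denominator: (-7.8114)·(-320183452.039034) = 2501077143.151888
L = 19688433763.478565/2501077143.151888 = 7.8720

Final: 7.8720


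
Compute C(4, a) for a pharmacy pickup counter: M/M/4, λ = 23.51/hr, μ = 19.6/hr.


a = λ/μ = 1.1995; ρ = a/4 = 0.2999
P₀ = 0.300327 (from M/M/c formula)
C(c,a) = [a^c/(c!(1−ρ))]·P₀ = [2.07008/(24·0.7001)]·0.300327
= 0.12320·0.300327 = 0.036999

Final: 0.036999


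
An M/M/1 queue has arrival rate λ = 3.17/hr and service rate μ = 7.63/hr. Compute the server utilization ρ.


ρ = λ/μ = 3.17/7.63 = 0.4155

Final: 0.4155


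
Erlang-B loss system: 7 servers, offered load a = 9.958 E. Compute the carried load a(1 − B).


B(7,9.958) = 0.407163 (Erlang-B)
Carried load = a(1 − B) = 9.958·(1 − 0.407163) = 9.958·0.592837 = 5.9035 E

Final: 5.9035 Erlangs


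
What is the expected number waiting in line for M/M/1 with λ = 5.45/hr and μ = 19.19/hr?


ρ = 5.45/19.19 = 0.2840
Lq = ρ²/(1−ρ) = 0.08066/0.7160 = 0.1127

Final: 0.1127


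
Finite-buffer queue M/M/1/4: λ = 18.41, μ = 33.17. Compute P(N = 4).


ρ = λ/μ = 18.41/33.17 = 0.5550
P_K = (1−ρ)ρ^K/(1−ρ^(K+1)) = (0.4450·0.094893)/(1 − 0.052667)
= 0.042225/0.947333 = 0.044573

Final: 0.044573


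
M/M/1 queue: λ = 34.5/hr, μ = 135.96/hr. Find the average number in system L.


ρ = λ/μ = 34.5/135.96 = 0.2538
L = ρ/(1−ρ) = 0.2538/(1 − 0.2538) = 0.2538/0.7462 = 0.3400

Final: 0.3400


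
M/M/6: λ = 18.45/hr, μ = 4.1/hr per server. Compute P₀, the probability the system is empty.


a = λ/μ = 18.45/4.1 = 4.5000; ρ = a/c = 0.7500
Σ_{k=0}^{5} a^k/k! (terms k=0..5) = 1.00000 + 4.50000 + 10.12500 + 15.18750 + 17.08594 + 15.37734 = 63.27578
Tail: a^6/(6!(1−ρ)) = 8303.76562/(720·0.2500) = 46.13203
P₀ = 1/(63.27578 + 46.13203) = 1/109.40781 = 0.009140

Final: 0.009140


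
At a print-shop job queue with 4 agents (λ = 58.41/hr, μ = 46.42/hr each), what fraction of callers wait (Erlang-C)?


a = λ/μ = 1.2583; ρ = a/4 = 0.3146
P₀ = 0.282935 (from M/M/c formula)
C(c,a) = [a^c/(c!(1−ρ))]·P₀ = [2.50685/(24·0.6854)]·0.282935
= 0.15239·0.282935 = 0.043116

Final: 0.043116


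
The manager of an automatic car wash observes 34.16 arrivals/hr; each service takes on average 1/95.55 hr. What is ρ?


ρ = λ/μ = 34.16/95.55 = 0.3575

Final: 0.3575


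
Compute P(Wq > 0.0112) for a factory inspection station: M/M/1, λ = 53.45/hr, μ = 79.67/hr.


ρ = 53.45/79.67 = 0.6709
P(Wq > t) = ρ·e^{−(μ−λ)t} = 0.6709·e^{−0.2937}
= 0.6709·0.745527 = 0.500168

Final: 0.500168


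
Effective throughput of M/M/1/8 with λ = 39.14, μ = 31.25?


ρ = 1.2525; P_K = (1−ρ)ρ^8/(1−ρ^9) = 0.232198
λ_eff = λ(1 − P_K) = 39.14·(1 − 0.232198) = 39.14·0.767802 = 30.0518 /hr

Final: 30.0518 /hr


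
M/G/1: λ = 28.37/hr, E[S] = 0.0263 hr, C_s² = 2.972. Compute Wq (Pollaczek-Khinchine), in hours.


ρ = λ·E[S] = 28.37·0.0263 = 0.7461
E[S²] = E[S]²(1+C_s²) = 0.0263²·(1+2.972) = 0.002747
Wq = λ·E[S²]/(2(1−ρ)) = 28.37·0.002747/(2·0.2539) = 0.15351 hr

Final: 0.15351 hr


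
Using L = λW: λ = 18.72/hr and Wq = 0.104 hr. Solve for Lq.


Lq = λWq = 18.72·0.104 = 1.9469

Final: 1.9469


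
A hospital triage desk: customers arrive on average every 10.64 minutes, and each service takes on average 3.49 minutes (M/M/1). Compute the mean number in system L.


λ = 60/10.64 = 5.6391 /hr
μ = 60/3.49 = 17.1920 /hr
ρ = λ/μ = 5.6391/17.1920 = 0.3280
L = ρ/(1−ρ) = 0.3280/0.6720 = 0.4881

Final: 0.4881
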